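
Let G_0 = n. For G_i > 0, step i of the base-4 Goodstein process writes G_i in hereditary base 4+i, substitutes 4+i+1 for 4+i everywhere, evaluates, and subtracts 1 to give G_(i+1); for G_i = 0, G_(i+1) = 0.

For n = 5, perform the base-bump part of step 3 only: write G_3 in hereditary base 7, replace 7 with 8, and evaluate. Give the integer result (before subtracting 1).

(0) 5|_4 = 4 + 1 ↦ 5 + 1|_5 = 6 ⇒ 5
(1) 5|_5 = 5 ↦ 6|_6 = 6 ⇒ 5
(2) 5|_6 = 5 ↦ 5|_7 = 5 ⇒ 4
(3) 4|_7 = 4 ↦ 4|_8 = 4 ⇒ 3

4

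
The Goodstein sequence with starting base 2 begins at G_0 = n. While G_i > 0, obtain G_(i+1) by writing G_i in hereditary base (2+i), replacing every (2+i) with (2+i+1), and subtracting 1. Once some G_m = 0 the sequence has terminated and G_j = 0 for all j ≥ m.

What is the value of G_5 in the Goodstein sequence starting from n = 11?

[0] 11 ≡ 2^(2 + 1) + 2 + 1 (base 2). Lift 3: 85. −1: 84.
[1] 84 ≡ 3^(3 + 1) + 3 (base 3). Lift 4: 1028. −1: 1027.
[2] 1027 ≡ 4^(4 + 1) + 3 (base 4). Lift 5: 15628. −1: 15627.
[3] 15627 ≡ 5^(5 + 1) + 2 (base 5). Lift 6: 279938. −1: 279937.
[4] 279937 ≡ 6^(6 + 1) + 1 (base 6). Lift 7: 5764802. −1: 5764801.
[5] 5764801 ≡ 7^(7 + 1) (base 7). Lift 8: 134217728. −1: 134217727.

5764801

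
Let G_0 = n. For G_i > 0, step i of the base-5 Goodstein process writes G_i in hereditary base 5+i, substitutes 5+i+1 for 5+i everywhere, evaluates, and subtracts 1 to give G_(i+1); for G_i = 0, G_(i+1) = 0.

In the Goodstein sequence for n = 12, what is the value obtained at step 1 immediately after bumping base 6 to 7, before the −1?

15

G_0=12  [base 5] 2·5 + 2  →[5↦6]→  2·6 + 2 = 14  −1 ⇒ G_1=13
G_1=13  [base 6] 2·6 + 1  →[6↦7]→  2·7 + 1 = 15  −1 ⇒ G_2=14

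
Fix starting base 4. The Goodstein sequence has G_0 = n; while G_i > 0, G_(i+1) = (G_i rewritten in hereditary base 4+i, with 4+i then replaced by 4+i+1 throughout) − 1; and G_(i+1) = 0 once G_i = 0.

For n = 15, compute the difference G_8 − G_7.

i=0: 15 = 3·4 + 3 (b=4); 4→5: 3·5 + 3 = 18; 18−1 = 17
i=1: 17 = 3·5 + 2 (b=5); 5→6: 3·6 + 2 = 20; 20−1 = 19
i=2: 19 = 3·6 + 1 (b=6); 6→7: 3·7 + 1 = 22; 22−1 = 21
i=3: 21 = 3·7 (b=7); 7→8: 3·8 = 24; 24−1 = 23
i=4: 23 = 2·8 + 7 (b=8); 8→9: 2·9 + 7 = 25; 25−1 = 24
i=5: 24 = 2·9 + 6 (b=9); 9→10: 2·10 + 6 = 26; 26−1 = 25
i=6: 25 = 2·10 + 5 (b=10); 10→11: 2·11 + 5 = 27; 27−1 = 26
i=7: 26 = 2·11 + 4 (b=11); 11→12: 2·12 + 4 = 28; 28−1 = 27

1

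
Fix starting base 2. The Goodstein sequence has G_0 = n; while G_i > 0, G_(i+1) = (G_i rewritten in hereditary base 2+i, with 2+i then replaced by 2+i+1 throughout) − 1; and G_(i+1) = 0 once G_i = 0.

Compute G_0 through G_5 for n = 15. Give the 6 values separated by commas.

15, 111, 1283, 18752, 326593, 6588344

15 —HB2→ 2^(2 + 1) + 2^2 + 2 + 1 —bump→ 3^(3 + 1) + 3^3 + 3 + 1 = 112 —(−1)→ 111
111 —HB3→ 3^(3 + 1) + 3^3 + 3 —bump→ 4^(4 + 1) + 4^4 + 4 = 1284 —(−1)→ 1283
1283 —HB4→ 4^(4 + 1) + 4^4 + 3 —bump→ 5^(5 + 1) + 5^5 + 3 = 18753 —(−1)→ 18752
18752 —HB5→ 5^(5 + 1) + 5^5 + 2 —bump→ 6^(6 + 1) + 6^6 + 2 = 326594 —(−1)→ 326593
326593 —HB6→ 6^(6 + 1) + 6^6 + 1 —bump→ 7^(7 + 1) + 7^7 + 1 = 6588345 —(−1)→ 6588344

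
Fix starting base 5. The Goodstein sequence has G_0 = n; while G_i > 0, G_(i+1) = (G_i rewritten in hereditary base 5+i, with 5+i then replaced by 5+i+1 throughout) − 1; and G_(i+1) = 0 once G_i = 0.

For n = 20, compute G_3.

20 —HB5→ 4·5 —bump→ 4·6 = 24 —(−1)→ 23
23 —HB6→ 3·6 + 5 —bump→ 3·7 + 5 = 26 —(−1)→ 25
25 —HB7→ 3·7 + 4 —bump→ 3·8 + 4 = 28 —(−1)→ 27
27 —HB8→ 3·8 + 3 —bump→ 3·9 + 3 = 30 —(−1)→ 29

27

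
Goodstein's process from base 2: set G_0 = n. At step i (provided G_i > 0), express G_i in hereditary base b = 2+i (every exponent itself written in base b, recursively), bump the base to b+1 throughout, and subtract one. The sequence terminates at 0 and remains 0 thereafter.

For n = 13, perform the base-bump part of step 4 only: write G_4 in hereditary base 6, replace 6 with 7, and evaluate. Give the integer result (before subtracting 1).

13 —HB2→ 2^(2 + 1) + 2^2 + 1 —bump→ 3^(3 + 1) + 3^3 + 1 = 109 —(−1)→ 108
108 —HB3→ 3^(3 + 1) + 3^3 —bump→ 4^(4 + 1) + 4^4 = 1280 —(−1)→ 1279
1279 —HB4→ 4^(4 + 1) + 3·4^3 + 3·4^2 + 3·4 + 3 —bump→ 5^(5 + 1) + 3·5^3 + 3·5^2 + 3·5 + 3 = 16093 —(−1)→ 16092
16092 —HB5→ 5^(5 + 1) + 3·5^3 + 3·5^2 + 3·5 + 2 —bump→ 6^(6 + 1) + 3·6^3 + 3·6^2 + 3·6 + 2 = 280712 —(−1)→ 280711

5765999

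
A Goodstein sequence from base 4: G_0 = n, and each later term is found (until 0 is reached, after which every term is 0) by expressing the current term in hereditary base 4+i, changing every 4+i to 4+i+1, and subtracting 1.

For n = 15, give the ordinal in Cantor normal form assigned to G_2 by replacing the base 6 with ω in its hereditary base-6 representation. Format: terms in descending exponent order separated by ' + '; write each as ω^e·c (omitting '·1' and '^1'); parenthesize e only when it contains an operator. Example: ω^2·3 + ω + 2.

ω·3 + 1

step 0: 15 = 3·4 + 3; sub 5 for 4: 3·5 + 3; = 18; G_1 = 18−1 = 17
step 1: 17 = 3·5 + 2; sub 6 for 5: 3·6 + 2; = 20; G_2 = 20−1 = 19
step 2: 19 = 3·6 + 1; sub 7 for 6: 3·7 + 1; = 22; G_3 = 22−1 = 21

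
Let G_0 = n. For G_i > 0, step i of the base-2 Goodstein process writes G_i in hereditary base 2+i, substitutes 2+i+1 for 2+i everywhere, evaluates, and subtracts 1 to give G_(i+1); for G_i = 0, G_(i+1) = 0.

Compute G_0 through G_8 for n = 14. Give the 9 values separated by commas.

14, 110, 1281, 18750, 326591, 5862840, 134404971, 3487116548, 100000555551

(0) 14|_2 = 2^(2 + 1) + 2^2 + 2 ↦ 3^(3 + 1) + 3^3 + 3|_3 = 111 ⇒ 110
(1) 110|_3 = 3^(3 + 1) + 3^3 + 2 ↦ 4^(4 + 1) + 4^4 + 2|_4 = 1282 ⇒ 1281
(2) 1281|_4 = 4^(4 + 1) + 4^4 + 1 ↦ 5^(5 + 1) + 5^5 + 1|_5 = 18751 ⇒ 18750
(3) 18750|_5 = 5^(5 + 1) + 5^5 ↦ 6^(6 + 1) + 6^6|_6 = 326592 ⇒ 326591
(4) 326591|_6 = 6^(6 + 1) + 5·6^5 + 5·6^4 + 5·6^3 + 5·6^2 + 5·6 + 5 ↦ 7^(7 + 1) + 5·7^5 + 5·7^4 + 5·7^3 + 5·7^2 + 5·7 + 5|_7 = 5862841 ⇒ 5862840
(5) 5862840|_7 = 7^(7 + 1) + 5·7^5 + 5·7^4 + 5·7^3 + 5·7^2 + 5·7 + 4 ↦ 8^(8 + 1) + 5·8^5 + 5·8^4 + 5·8^3 + 5·8^2 + 5·8 + 4|_8 = 134404972 ⇒ 134404971
(6) 134404971|_8 = 8^(8 + 1) + 5·8^5 + 5·8^4 + 5·8^3 + 5·8^2 + 5·8 + 3 ↦ 9^(9 + 1) + 5·9^5 + 5·9^4 + 5·9^3 + 5·9^2 + 5·9 + 3|_9 = 3487116549 ⇒ 3487116548
(7) 3487116548|_9 = 9^(9 + 1) + 5·9^5 + 5·9^4 + 5·9^3 + 5·9^2 + 5·9 + 2 ↦ 10^(10 + 1) + 5·10^5 + 5·10^4 + 5·10^3 + 5·10^2 + 5·10 + 2|_10 = 100000555552 ⇒ 100000555551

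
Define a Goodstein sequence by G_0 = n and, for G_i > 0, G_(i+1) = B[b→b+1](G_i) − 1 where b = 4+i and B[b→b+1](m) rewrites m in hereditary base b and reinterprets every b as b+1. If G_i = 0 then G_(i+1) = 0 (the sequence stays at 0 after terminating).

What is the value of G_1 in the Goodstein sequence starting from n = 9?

10

step 0: 9 = 2·4 + 1; sub 5 for 4: 2·5 + 1; = 11; G_1 = 11−1 = 10
step 1: 10 = 2·5; sub 6 for 5: 2·6; = 12; G_2 = 12−1 = 11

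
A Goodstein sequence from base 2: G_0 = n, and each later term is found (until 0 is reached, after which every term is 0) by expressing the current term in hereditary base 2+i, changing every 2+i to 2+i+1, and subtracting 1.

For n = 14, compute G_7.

3487116548

[0] 14 ≡ 2^(2 + 1) + 2^2 + 2 (base 2). Lift 3: 111. −1: 110.
[1] 110 ≡ 3^(3 + 1) + 3^3 + 2 (base 3). Lift 4: 1282. −1: 1281.
[2] 1281 ≡ 4^(4 + 1) + 4^4 + 1 (base 4). Lift 5: 18751. −1: 18750.
[3] 18750 ≡ 5^(5 + 1) + 5^5 (base 5). Lift 6: 326592. −1: 326591.
[4] 326591 ≡ 6^(6 + 1) + 5·6^5 + 5·6^4 + 5·6^3 + 5·6^2 + 5·6 + 5 (base 6). Lift 7: 5862841. −1: 5862840.
[5] 5862840 ≡ 7^(7 + 1) + 5·7^5 + 5·7^4 + 5·7^3 + 5·7^2 + 5·7 + 4 (base 7). Lift 8: 134404972. −1: 134404971.
[6] 134404971 ≡ 8^(8 + 1) + 5·8^5 + 5·8^4 + 5·8^3 + 5·8^2 + 5·8 + 3 (base 8). Lift 9: 3487116549. −1: 3487116548.
[7] 3487116548 ≡ 9^(9 + 1) + 5·9^5 + 5·9^4 + 5·9^3 + 5·9^2 + 5·9 + 2 (base 9). Lift 10: 100000555552. −1: 100000555551.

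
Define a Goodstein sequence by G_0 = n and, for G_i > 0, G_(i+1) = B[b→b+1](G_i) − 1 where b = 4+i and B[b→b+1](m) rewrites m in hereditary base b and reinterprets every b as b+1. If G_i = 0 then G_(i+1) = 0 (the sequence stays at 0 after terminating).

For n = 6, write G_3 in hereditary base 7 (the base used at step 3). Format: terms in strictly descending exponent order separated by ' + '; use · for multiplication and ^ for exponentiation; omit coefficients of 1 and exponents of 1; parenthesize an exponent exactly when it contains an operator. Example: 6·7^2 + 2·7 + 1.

6

step 0: 6 = 4 + 2; sub 5 for 4: 5 + 2; = 7; G_1 = 7−1 = 6
step 1: 6 = 5 + 1; sub 6 for 5: 6 + 1; = 7; G_2 = 7−1 = 6
step 2: 6 = 6; sub 7 for 6: 7; = 7; G_3 = 7−1 = 6
step 3: 6 = 6; sub 8 for 7: 6; = 6; G_4 = 6−1 = 5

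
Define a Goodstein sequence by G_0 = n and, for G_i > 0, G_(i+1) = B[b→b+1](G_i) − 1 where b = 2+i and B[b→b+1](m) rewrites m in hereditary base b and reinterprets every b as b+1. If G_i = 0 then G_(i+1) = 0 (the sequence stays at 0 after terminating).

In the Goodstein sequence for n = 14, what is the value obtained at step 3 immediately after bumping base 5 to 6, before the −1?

326592

step 0: 14 = 2^(2 + 1) + 2^2 + 2; sub 3 for 2: 3^(3 + 1) + 3^3 + 3; = 111; G_1 = 111−1 = 110
step 1: 110 = 3^(3 + 1) + 3^3 + 2; sub 4 for 3: 4^(4 + 1) + 4^4 + 2; = 1282; G_2 = 1282−1 = 1281
step 2: 1281 = 4^(4 + 1) + 4^4 + 1; sub 5 for 4: 5^(5 + 1) + 5^5 + 1; = 18751; G_3 = 18751−1 = 18750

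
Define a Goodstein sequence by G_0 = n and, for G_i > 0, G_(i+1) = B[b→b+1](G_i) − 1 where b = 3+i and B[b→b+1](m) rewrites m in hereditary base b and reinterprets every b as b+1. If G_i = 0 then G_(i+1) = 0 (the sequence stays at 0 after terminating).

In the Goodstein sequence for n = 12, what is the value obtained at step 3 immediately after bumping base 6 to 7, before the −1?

50

G_0 = 12. HB_3(12) = 3^2 + 3. Bump = 20. G_1 = 19.
G_1 = 19. HB_4(19) = 4^2 + 3. Bump = 28. G_2 = 27.
G_2 = 27. HB_5(27) = 5^2 + 2. Bump = 38. G_3 = 37.
G_3 = 37. HB_6(37) = 6^2 + 1. Bump = 50. G_4 = 49.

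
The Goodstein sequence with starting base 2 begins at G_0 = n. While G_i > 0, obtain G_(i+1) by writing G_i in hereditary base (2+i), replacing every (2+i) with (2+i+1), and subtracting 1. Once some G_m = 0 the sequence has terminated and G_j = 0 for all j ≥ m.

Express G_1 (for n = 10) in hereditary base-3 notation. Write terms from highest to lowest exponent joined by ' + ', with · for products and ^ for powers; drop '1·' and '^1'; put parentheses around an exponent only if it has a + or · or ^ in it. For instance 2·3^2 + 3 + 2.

3^(3 + 1) + 2

[0] 10 ≡ 2^(2 + 1) + 2 (base 2). Lift 3: 84. −1: 83.
[1] 83 ≡ 3^(3 + 1) + 2 (base 3). Lift 4: 1026. −1: 1025.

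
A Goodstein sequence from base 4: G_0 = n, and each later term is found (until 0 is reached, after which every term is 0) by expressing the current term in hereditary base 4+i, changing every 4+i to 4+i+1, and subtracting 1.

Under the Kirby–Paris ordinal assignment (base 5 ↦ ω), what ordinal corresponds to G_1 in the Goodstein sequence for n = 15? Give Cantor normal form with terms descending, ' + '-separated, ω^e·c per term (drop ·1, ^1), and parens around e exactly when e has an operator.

ω·3 + 2

G_0=15  [base 4] 3·4 + 3  →[4↦5]→  3·5 + 3 = 18  −1 ⇒ G_1=17
G_1=17  [base 5] 3·5 + 2  →[5↦6]→  3·6 + 2 = 20  −1 ⇒ G_2=19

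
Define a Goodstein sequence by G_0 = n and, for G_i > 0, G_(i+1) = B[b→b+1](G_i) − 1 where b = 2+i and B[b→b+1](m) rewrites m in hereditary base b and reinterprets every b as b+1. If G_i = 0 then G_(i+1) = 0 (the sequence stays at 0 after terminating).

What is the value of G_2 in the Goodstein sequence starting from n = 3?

(0) 3|_2 = 2 + 1 ↦ 3 + 1|_3 = 4 ⇒ 3
(1) 3|_3 = 3 ↦ 4|_4 = 4 ⇒ 3

3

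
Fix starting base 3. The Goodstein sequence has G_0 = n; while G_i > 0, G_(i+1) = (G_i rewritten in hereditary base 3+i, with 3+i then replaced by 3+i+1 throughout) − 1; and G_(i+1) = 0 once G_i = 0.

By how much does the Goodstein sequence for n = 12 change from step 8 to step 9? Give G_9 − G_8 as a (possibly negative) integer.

6

i=0: 12 = 3^2 + 3 (b=3); 3→4: 4^2 + 4 = 20; 20−1 = 19
i=1: 19 = 4^2 + 3 (b=4); 4→5: 5^2 + 3 = 28; 28−1 = 27
i=2: 27 = 5^2 + 2 (b=5); 5→6: 6^2 + 2 = 38; 38−1 = 37
i=3: 37 = 6^2 + 1 (b=6); 6→7: 7^2 + 1 = 50; 50−1 = 49
i=4: 49 = 7^2 (b=7); 7→8: 8^2 = 64; 64−1 = 63
i=5: 63 = 7·8 + 7 (b=8); 8→9: 7·9 + 7 = 70; 70−1 = 69
i=6: 69 = 7·9 + 6 (b=9); 9→10: 7·10 + 6 = 76; 76−1 = 75
i=7: 75 = 7·10 + 5 (b=10); 10→11: 7·11 + 5 = 82; 82−1 = 81
i=8: 81 = 7·11 + 4 (b=11); 11→12: 7·12 + 4 = 88; 88−1 = 87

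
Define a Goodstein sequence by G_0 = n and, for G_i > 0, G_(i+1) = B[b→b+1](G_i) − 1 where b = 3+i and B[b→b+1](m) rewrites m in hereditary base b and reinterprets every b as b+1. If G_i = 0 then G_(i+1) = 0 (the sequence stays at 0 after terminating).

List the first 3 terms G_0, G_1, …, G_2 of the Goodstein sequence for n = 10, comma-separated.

10, 16, 24

[0] 10 ≡ 3^2 + 1 (base 3). Lift 4: 17. −1: 16.
[1] 16 ≡ 4^2 (base 4). Lift 5: 25. −1: 24.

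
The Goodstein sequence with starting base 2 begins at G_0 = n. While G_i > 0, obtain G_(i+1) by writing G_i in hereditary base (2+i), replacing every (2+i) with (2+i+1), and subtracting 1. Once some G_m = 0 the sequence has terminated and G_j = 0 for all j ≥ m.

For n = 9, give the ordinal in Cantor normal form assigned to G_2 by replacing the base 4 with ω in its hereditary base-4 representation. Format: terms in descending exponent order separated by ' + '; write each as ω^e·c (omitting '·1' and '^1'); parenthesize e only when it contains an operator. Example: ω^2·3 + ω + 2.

ω^ω·3 + ω^3·3 + ω^2·3 + ω·3 + 3

base 2: 9 = 2^(2 + 1) + 1; at 3: 3^(3 + 1) + 1 = 82; next = 81
base 3: 81 = 3^(3 + 1); at 4: 4^(4 + 1) = 1024; next = 1023
base 4: 1023 = 3·4^4 + 3·4^3 + 3·4^2 + 3·4 + 3; at 5: 3·5^5 + 3·5^3 + 3·5^2 + 3·5 + 3 = 9843; next = 9842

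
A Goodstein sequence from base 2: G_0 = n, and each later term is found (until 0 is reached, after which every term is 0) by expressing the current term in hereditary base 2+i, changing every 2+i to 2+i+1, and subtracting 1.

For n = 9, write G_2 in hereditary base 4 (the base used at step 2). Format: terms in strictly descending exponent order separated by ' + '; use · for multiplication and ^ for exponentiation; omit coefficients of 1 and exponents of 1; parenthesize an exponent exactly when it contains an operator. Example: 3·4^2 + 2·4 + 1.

3·4^4 + 3·4^3 + 3·4^2 + 3·4 + 3

[0] 9 ≡ 2^(2 + 1) + 1 (base 2). Lift 3: 82. −1: 81.
[1] 81 ≡ 3^(3 + 1) (base 3). Lift 4: 1024. −1: 1023.
[2] 1023 ≡ 3·4^4 + 3·4^3 + 3·4^2 + 3·4 + 3 (base 4). Lift 5: 9843. −1: 9842.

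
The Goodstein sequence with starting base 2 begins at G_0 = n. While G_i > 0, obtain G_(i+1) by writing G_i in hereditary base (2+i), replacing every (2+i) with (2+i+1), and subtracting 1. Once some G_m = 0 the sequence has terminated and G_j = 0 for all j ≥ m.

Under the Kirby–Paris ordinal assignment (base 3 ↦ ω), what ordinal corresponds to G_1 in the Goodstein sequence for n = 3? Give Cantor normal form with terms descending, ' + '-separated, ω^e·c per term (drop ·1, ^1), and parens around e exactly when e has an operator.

ω

base 2: 3 = 2 + 1; at 3: 3 + 1 = 4; next = 3
base 3: 3 = 3; at 4: 4 = 4; next = 3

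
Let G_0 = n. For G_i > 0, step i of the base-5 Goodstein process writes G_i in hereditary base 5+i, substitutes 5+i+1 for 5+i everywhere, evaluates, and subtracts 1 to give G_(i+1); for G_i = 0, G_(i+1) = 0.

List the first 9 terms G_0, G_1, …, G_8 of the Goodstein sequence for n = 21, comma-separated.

base 5: 21 = 4·5 + 1; at 6: 4·6 + 1 = 25; next = 24
base 6: 24 = 4·6; at 7: 4·7 = 28; next = 27
base 7: 27 = 3·7 + 6; at 8: 3·8 + 6 = 30; next = 29
base 8: 29 = 3·8 + 5; at 9: 3·9 + 5 = 32; next = 31
base 9: 31 = 3·9 + 4; at 10: 3·10 + 4 = 34; next = 33
base 10: 33 = 3·10 + 3; at 11: 3·11 + 3 = 36; next = 35
base 11: 35 = 3·11 + 2; at 12: 3·12 + 2 = 38; next = 37
base 12: 37 = 3·12 + 1; at 13: 3·13 + 1 = 40; next = 39

21, 24, 27, 29, 31, 33, 35, 37, 39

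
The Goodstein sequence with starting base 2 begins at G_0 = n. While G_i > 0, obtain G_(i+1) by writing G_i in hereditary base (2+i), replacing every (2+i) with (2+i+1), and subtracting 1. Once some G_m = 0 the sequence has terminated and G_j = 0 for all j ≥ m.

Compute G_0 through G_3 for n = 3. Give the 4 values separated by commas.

base 2: 3 = 2 + 1; at 3: 3 + 1 = 4; next = 3
base 3: 3 = 3; at 4: 4 = 4; next = 3
base 4: 3 = 3; at 5: 3 = 3; next = 2

3, 3, 3, 2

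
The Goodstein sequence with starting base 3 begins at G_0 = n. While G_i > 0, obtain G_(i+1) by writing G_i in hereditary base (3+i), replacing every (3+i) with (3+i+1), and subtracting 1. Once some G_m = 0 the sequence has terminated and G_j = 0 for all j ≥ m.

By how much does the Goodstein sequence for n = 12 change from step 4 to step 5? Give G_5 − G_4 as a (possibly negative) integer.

14

12 —HB3→ 3^2 + 3 —bump→ 4^2 + 4 = 20 —(−1)→ 19
19 —HB4→ 4^2 + 3 —bump→ 5^2 + 3 = 28 —(−1)→ 27
27 —HB5→ 5^2 + 2 —bump→ 6^2 + 2 = 38 —(−1)→ 37
37 —HB6→ 6^2 + 1 —bump→ 7^2 + 1 = 50 —(−1)→ 49
49 —HB7→ 7^2 —bump→ 8^2 = 64 —(−1)→ 63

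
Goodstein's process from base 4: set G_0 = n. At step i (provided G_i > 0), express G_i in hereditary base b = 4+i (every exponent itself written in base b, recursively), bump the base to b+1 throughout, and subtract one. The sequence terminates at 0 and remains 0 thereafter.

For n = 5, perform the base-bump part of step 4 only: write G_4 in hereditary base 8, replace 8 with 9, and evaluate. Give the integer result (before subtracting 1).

(0) 5|_4 = 4 + 1 ↦ 5 + 1|_5 = 6 ⇒ 5
(1) 5|_5 = 5 ↦ 6|_6 = 6 ⇒ 5
(2) 5|_6 = 5 ↦ 5|_7 = 5 ⇒ 4
(3) 4|_7 = 4 ↦ 4|_8 = 4 ⇒ 3

3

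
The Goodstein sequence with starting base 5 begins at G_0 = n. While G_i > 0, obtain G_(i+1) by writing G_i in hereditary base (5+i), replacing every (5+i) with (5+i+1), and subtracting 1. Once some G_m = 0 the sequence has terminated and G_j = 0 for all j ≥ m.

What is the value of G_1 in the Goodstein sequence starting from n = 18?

20

G_0 = 18. HB_5(18) = 3·5 + 3. Bump = 21. G_1 = 20.
G_1 = 20. HB_6(20) = 3·6 + 2. Bump = 23. G_2 = 22.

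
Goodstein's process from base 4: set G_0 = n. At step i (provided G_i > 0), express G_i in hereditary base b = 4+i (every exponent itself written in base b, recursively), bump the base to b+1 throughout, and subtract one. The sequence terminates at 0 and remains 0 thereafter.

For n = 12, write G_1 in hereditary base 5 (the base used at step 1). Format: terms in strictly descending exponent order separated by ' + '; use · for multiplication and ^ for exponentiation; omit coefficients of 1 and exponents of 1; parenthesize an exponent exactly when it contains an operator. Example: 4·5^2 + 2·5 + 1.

2·5 + 4

step 0: 12 = 3·4; sub 5 for 4: 3·5; = 15; G_1 = 15−1 = 14
step 1: 14 = 2·5 + 4; sub 6 for 5: 2·6 + 4; = 16; G_2 = 16−1 = 15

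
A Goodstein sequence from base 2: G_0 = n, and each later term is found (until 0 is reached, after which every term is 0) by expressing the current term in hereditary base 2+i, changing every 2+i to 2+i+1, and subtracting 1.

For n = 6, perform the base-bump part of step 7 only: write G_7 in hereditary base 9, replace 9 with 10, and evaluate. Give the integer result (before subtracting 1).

step 0: 6 = 2^2 + 2; sub 3 for 2: 3^3 + 3; = 30; G_1 = 30−1 = 29
step 1: 29 = 3^3 + 2; sub 4 for 3: 4^4 + 2; = 258; G_2 = 258−1 = 257
step 2: 257 = 4^4 + 1; sub 5 for 4: 5^5 + 1; = 3126; G_3 = 3126−1 = 3125
step 3: 3125 = 5^5; sub 6 for 5: 6^6; = 46656; G_4 = 46656−1 = 46655
step 4: 46655 = 5·6^5 + 5·6^4 + 5·6^3 + 5·6^2 + 5·6 + 5; sub 7 for 6: 5·7^5 + 5·7^4 + 5·7^3 + 5·7^2 + 5·7 + 5; = 98040; G_5 = 98040−1 = 98039
step 5: 98039 = 5·7^5 + 5·7^4 + 5·7^3 + 5·7^2 + 5·7 + 4; sub 8 for 7: 5·8^5 + 5·8^4 + 5·8^3 + 5·8^2 + 5·8 + 4; = 187244; G_6 = 187244−1 = 187243
step 6: 187243 = 5·8^5 + 5·8^4 + 5·8^3 + 5·8^2 + 5·8 + 3; sub 9 for 8: 5·9^5 + 5·9^4 + 5·9^3 + 5·9^2 + 5·9 + 3; = 332148; G_7 = 332148−1 = 332147
step 7: 332147 = 5·9^5 + 5·9^4 + 5·9^3 + 5·9^2 + 5·9 + 2; sub 10 for 9: 5·10^5 + 5·10^4 + 5·10^3 + 5·10^2 + 5·10 + 2; = 555552; G_8 = 555552−1 = 555551

555552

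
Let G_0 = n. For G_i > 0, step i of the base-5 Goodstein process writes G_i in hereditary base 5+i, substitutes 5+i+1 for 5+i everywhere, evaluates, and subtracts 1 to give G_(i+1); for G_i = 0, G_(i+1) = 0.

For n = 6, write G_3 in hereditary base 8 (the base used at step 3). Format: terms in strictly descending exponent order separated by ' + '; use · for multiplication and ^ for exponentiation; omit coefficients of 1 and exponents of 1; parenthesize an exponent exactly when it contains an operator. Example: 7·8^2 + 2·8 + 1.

(0) 6|_5 = 5 + 1 ↦ 6 + 1|_6 = 7 ⇒ 6
(1) 6|_6 = 6 ↦ 7|_7 = 7 ⇒ 6
(2) 6|_7 = 6 ↦ 6|_8 = 6 ⇒ 5
(3) 5|_8 = 5 ↦ 5|_9 = 5 ⇒ 4

5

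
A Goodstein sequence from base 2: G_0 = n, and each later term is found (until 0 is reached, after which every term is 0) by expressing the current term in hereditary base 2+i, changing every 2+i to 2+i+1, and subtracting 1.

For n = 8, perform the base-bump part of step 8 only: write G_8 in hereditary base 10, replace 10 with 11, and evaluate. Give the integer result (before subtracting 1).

570623341476

G_0 = 8. HB_2(8) = 2^(2 + 1). Bump = 81. G_1 = 80.
G_1 = 80. HB_3(80) = 2·3^3 + 2·3^2 + 2·3 + 2. Bump = 554. G_2 = 553.
G_2 = 553. HB_4(553) = 2·4^4 + 2·4^2 + 2·4 + 1. Bump = 6311. G_3 = 6310.
G_3 = 6310. HB_5(6310) = 2·5^5 + 2·5^2 + 2·5. Bump = 93396. G_4 = 93395.
G_4 = 93395. HB_6(93395) = 2·6^6 + 2·6^2 + 6 + 5. Bump = 1647196. G_5 = 1647195.
G_5 = 1647195. HB_7(1647195) = 2·7^7 + 2·7^2 + 7 + 4. Bump = 33554572. G_6 = 33554571.
G_6 = 33554571. HB_8(33554571) = 2·8^8 + 2·8^2 + 8 + 3. Bump = 774841152. G_7 = 774841151.
G_7 = 774841151. HB_9(774841151) = 2·9^9 + 2·9^2 + 9 + 2. Bump = 20000000212. G_8 = 20000000211.
G_8 = 20000000211. HB_10(20000000211) = 2·10^10 + 2·10^2 + 10 + 1. Bump = 570623341476. G_9 = 570623341475.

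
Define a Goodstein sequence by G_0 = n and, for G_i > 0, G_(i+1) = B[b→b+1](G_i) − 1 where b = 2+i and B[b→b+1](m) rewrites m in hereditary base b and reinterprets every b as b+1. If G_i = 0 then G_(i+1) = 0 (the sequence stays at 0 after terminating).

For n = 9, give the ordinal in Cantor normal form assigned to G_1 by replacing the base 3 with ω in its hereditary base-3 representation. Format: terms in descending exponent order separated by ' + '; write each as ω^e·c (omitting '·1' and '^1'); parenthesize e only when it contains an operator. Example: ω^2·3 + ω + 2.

ω^(ω + 1)

[0] 9 ≡ 2^(2 + 1) + 1 (base 2). Lift 3: 82. −1: 81.
[1] 81 ≡ 3^(3 + 1) (base 3). Lift 4: 1024. −1: 1023.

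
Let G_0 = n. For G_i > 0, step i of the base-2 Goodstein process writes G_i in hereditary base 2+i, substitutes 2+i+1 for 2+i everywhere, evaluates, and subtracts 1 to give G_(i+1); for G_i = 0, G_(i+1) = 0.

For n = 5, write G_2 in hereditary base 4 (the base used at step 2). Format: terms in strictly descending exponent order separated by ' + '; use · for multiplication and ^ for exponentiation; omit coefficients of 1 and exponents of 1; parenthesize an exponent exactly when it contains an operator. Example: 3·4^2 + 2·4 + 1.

i=0: 5 = 2^2 + 1 (b=2); 2→3: 3^3 + 1 = 28; 28−1 = 27
i=1: 27 = 3^3 (b=3); 3→4: 4^4 = 256; 256−1 = 255
i=2: 255 = 3·4^3 + 3·4^2 + 3·4 + 3 (b=4); 4→5: 3·5^3 + 3·5^2 + 3·5 + 3 = 468; 468−1 = 467

3·4^3 + 3·4^2 + 3·4 + 3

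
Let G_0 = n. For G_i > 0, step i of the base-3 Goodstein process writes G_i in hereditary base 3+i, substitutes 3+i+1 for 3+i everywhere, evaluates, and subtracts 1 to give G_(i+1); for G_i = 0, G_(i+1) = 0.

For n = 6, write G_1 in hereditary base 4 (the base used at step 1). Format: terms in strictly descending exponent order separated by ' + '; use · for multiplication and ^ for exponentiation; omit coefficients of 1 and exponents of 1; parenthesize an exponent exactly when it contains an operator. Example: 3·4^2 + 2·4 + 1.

G_0 = 6. HB_3(6) = 2·3. Bump = 8. G_1 = 7.
G_1 = 7. HB_4(7) = 4 + 3. Bump = 8. G_2 = 7.

4 + 3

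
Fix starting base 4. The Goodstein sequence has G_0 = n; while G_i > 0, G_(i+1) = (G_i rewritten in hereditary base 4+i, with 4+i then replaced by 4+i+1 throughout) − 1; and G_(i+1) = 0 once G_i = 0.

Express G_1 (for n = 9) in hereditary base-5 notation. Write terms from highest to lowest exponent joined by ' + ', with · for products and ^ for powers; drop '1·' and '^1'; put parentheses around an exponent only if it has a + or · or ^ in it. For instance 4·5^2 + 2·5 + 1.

base 4: 9 = 2·4 + 1; at 5: 2·5 + 1 = 11; next = 10
base 5: 10 = 2·5; at 6: 2·6 = 12; next = 11

2·5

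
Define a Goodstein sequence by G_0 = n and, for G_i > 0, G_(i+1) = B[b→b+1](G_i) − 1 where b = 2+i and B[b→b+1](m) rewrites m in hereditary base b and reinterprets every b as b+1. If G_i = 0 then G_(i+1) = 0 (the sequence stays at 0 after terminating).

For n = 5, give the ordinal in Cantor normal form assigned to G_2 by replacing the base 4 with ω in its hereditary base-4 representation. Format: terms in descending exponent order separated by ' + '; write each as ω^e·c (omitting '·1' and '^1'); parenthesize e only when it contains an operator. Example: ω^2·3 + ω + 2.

ω^3·3 + ω^2·3 + ω·3 + 3

step 0: 5 = 2^2 + 1; sub 3 for 2: 3^3 + 1; = 28; G_1 = 28−1 = 27
step 1: 27 = 3^3; sub 4 for 3: 4^4; = 256; G_2 = 256−1 = 255
step 2: 255 = 3·4^3 + 3·4^2 + 3·4 + 3; sub 5 for 4: 3·5^3 + 3·5^2 + 3·5 + 3; = 468; G_3 = 468−1 = 467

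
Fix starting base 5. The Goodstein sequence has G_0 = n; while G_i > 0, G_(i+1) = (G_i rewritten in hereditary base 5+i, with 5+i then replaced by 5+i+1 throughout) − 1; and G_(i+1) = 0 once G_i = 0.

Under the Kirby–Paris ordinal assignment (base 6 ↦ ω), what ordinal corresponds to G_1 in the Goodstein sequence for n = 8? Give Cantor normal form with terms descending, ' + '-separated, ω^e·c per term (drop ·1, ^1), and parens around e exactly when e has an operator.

ω + 2

base 5: 8 = 5 + 3; at 6: 6 + 3 = 9; next = 8
base 6: 8 = 6 + 2; at 7: 7 + 2 = 9; next = 8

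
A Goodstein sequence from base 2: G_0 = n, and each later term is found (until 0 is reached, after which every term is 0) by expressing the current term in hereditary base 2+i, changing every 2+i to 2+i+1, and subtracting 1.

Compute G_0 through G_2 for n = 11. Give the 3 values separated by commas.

11, 84, 1027

i=0: 11 = 2^(2 + 1) + 2 + 1 (b=2); 2→3: 3^(3 + 1) + 3 + 1 = 85; 85−1 = 84
i=1: 84 = 3^(3 + 1) + 3 (b=3); 3→4: 4^(4 + 1) + 4 = 1028; 1028−1 = 1027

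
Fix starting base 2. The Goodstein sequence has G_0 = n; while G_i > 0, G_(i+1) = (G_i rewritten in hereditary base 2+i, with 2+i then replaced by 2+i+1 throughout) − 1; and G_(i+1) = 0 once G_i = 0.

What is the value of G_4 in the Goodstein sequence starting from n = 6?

base 2: 6 = 2^2 + 2; at 3: 3^3 + 3 = 30; next = 29
base 3: 29 = 3^3 + 2; at 4: 4^4 + 2 = 258; next = 257
base 4: 257 = 4^4 + 1; at 5: 5^5 + 1 = 3126; next = 3125
base 5: 3125 = 5^5; at 6: 6^6 = 46656; next = 46655
base 6: 46655 = 5·6^5 + 5·6^4 + 5·6^3 + 5·6^2 + 5·6 + 5; at 7: 5·7^5 + 5·7^4 + 5·7^3 + 5·7^2 + 5·7 + 5 = 98040; next = 98039

46655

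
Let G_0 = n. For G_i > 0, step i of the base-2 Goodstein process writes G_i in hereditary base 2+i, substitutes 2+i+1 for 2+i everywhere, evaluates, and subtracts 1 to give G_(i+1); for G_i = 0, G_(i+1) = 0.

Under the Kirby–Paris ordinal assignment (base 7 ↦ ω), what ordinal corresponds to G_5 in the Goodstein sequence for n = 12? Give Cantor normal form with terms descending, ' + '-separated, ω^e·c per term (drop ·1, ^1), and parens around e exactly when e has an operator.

(0) 12|_2 = 2^(2 + 1) + 2^2 ↦ 3^(3 + 1) + 3^3|_3 = 108 ⇒ 107
(1) 107|_3 = 3^(3 + 1) + 2·3^2 + 2·3 + 2 ↦ 4^(4 + 1) + 2·4^2 + 2·4 + 2|_4 = 1066 ⇒ 1065
(2) 1065|_4 = 4^(4 + 1) + 2·4^2 + 2·4 + 1 ↦ 5^(5 + 1) + 2·5^2 + 2·5 + 1|_5 = 15686 ⇒ 15685
(3) 15685|_5 = 5^(5 + 1) + 2·5^2 + 2·5 ↦ 6^(6 + 1) + 2·6^2 + 2·6|_6 = 280020 ⇒ 280019
(4) 280019|_6 = 6^(6 + 1) + 2·6^2 + 6 + 5 ↦ 7^(7 + 1) + 2·7^2 + 7 + 5|_7 = 5764911 ⇒ 5764910
(5) 5764910|_7 = 7^(7 + 1) + 2·7^2 + 7 + 4 ↦ 8^(8 + 1) + 2·8^2 + 8 + 4|_8 = 134217868 ⇒ 134217867

ω^(ω + 1) + ω^2·2 + ω + 4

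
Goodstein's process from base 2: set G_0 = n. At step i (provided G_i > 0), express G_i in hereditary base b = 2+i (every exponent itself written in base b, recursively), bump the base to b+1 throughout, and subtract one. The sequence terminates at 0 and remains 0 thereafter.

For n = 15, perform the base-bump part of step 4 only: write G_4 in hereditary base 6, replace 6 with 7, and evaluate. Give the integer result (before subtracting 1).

G_0=15  [base 2] 2^(2 + 1) + 2^2 + 2 + 1  →[2↦3]→  3^(3 + 1) + 3^3 + 3 + 1 = 112  −1 ⇒ G_1=111
G_1=111  [base 3] 3^(3 + 1) + 3^3 + 3  →[3↦4]→  4^(4 + 1) + 4^4 + 4 = 1284  −1 ⇒ G_2=1283
G_2=1283  [base 4] 4^(4 + 1) + 4^4 + 3  →[4↦5]→  5^(5 + 1) + 5^5 + 3 = 18753  −1 ⇒ G_3=18752
G_3=18752  [base 5] 5^(5 + 1) + 5^5 + 2  →[5↦6]→  6^(6 + 1) + 6^6 + 2 = 326594  −1 ⇒ G_4=326593
G_4=326593  [base 6] 6^(6 + 1) + 6^6 + 1  →[6↦7]→  7^(7 + 1) + 7^7 + 1 = 6588345  −1 ⇒ G_5=6588344

6588345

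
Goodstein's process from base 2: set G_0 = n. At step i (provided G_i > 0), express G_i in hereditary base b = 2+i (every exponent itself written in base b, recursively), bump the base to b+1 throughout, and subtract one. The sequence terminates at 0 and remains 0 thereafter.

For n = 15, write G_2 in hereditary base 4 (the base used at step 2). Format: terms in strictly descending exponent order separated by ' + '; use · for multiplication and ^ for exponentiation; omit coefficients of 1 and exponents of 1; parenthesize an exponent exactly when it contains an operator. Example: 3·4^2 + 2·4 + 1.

4^(4 + 1) + 4^4 + 3

(0) 15|_2 = 2^(2 + 1) + 2^2 + 2 + 1 ↦ 3^(3 + 1) + 3^3 + 3 + 1|_3 = 112 ⇒ 111
(1) 111|_3 = 3^(3 + 1) + 3^3 + 3 ↦ 4^(4 + 1) + 4^4 + 4|_4 = 1284 ⇒ 1283
(2) 1283|_4 = 4^(4 + 1) + 4^4 + 3 ↦ 5^(5 + 1) + 5^5 + 3|_5 = 18753 ⇒ 18752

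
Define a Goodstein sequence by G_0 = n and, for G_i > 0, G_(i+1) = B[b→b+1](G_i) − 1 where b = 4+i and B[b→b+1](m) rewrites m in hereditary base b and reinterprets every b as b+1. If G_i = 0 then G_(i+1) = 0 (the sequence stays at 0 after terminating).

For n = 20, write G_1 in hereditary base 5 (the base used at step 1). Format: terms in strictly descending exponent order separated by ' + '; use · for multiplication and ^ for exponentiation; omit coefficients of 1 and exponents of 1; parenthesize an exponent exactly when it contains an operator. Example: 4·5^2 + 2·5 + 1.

(0) 20|_4 = 4^2 + 4 ↦ 5^2 + 5|_5 = 30 ⇒ 29
(1) 29|_5 = 5^2 + 4 ↦ 6^2 + 4|_6 = 40 ⇒ 39

5^2 + 4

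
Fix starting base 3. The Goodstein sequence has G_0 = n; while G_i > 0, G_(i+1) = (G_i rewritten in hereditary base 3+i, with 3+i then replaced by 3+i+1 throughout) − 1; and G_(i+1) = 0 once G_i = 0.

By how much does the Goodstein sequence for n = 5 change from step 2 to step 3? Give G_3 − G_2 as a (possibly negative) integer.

0

step 0: 5 = 3 + 2; sub 4 for 3: 4 + 2; = 6; G_1 = 6−1 = 5
step 1: 5 = 4 + 1; sub 5 for 4: 5 + 1; = 6; G_2 = 6−1 = 5
step 2: 5 = 5; sub 6 for 5: 6; = 6; G_3 = 6−1 = 5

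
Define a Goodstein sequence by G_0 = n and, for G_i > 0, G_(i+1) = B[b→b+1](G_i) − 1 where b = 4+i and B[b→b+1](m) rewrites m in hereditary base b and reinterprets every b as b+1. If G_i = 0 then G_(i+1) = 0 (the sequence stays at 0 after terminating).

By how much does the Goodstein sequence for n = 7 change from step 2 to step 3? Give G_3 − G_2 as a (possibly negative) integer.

G_0=7  [base 4] 4 + 3  →[4↦5]→  5 + 3 = 8  −1 ⇒ G_1=7
G_1=7  [base 5] 5 + 2  →[5↦6]→  6 + 2 = 8  −1 ⇒ G_2=7
G_2=7  [base 6] 6 + 1  →[6↦7]→  7 + 1 = 8  −1 ⇒ G_3=7

0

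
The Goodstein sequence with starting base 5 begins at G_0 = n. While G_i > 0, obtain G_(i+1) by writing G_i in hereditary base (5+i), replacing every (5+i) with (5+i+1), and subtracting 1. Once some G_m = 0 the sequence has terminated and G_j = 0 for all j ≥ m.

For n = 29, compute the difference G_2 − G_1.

step 0: 29 = 5^2 + 4; sub 6 for 5: 6^2 + 4; = 40; G_1 = 40−1 = 39
step 1: 39 = 6^2 + 3; sub 7 for 6: 7^2 + 3; = 52; G_2 = 52−1 = 51

12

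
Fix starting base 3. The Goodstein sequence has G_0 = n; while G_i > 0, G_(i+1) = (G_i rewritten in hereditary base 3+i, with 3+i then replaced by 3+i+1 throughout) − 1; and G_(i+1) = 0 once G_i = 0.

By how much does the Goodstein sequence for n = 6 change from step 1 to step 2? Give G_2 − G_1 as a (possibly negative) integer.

[0] 6 ≡ 2·3 (base 3). Lift 4: 8. −1: 7.
[1] 7 ≡ 4 + 3 (base 4). Lift 5: 8. −1: 7.

0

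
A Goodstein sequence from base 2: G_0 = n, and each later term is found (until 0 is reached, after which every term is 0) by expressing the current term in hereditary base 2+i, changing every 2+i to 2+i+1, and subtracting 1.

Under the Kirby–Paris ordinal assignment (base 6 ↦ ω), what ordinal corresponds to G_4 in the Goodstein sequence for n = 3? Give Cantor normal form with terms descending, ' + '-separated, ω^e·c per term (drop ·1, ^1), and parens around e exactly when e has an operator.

i=0: 3 = 2 + 1 (b=2); 2→3: 3 + 1 = 4; 4−1 = 3
i=1: 3 = 3 (b=3); 3→4: 4 = 4; 4−1 = 3
i=2: 3 = 3 (b=4); 4→5: 3 = 3; 3−1 = 2
i=3: 2 = 2 (b=5); 5→6: 2 = 2; 2−1 = 1
i=4: 1 = 1 (b=6); 6→7: 1 = 1; 1−1 = 0

1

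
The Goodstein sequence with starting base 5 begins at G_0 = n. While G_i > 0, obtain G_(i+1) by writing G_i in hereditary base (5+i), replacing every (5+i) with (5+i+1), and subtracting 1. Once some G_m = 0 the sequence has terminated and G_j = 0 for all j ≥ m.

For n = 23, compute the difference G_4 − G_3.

(0) 23|_5 = 4·5 + 3 ↦ 4·6 + 3|_6 = 27 ⇒ 26
(1) 26|_6 = 4·6 + 2 ↦ 4·7 + 2|_7 = 30 ⇒ 29
(2) 29|_7 = 4·7 + 1 ↦ 4·8 + 1|_8 = 33 ⇒ 32
(3) 32|_8 = 4·8 ↦ 4·9|_9 = 36 ⇒ 35

3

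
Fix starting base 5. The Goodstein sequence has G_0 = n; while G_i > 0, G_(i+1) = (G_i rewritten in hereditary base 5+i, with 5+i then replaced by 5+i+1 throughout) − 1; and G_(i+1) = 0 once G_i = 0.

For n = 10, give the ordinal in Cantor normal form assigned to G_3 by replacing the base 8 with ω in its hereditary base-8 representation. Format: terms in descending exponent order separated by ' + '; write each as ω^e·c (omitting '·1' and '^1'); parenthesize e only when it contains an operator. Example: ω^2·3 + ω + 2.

ω + 3

G_0 = 10. HB_5(10) = 2·5. Bump = 12. G_1 = 11.
G_1 = 11. HB_6(11) = 6 + 5. Bump = 12. G_2 = 11.
G_2 = 11. HB_7(11) = 7 + 4. Bump = 12. G_3 = 11.
G_3 = 11. HB_8(11) = 8 + 3. Bump = 12. G_4 = 11.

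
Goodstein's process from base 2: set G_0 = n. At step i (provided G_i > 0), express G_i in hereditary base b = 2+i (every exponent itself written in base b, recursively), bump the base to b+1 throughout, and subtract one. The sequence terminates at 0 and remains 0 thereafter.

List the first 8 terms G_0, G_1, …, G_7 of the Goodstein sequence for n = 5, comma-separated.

5, 27, 255, 467, 775, 1197, 1751, 2454

base 2: 5 = 2^2 + 1; at 3: 3^3 + 1 = 28; next = 27
base 3: 27 = 3^3; at 4: 4^4 = 256; next = 255
base 4: 255 = 3·4^3 + 3·4^2 + 3·4 + 3; at 5: 3·5^3 + 3·5^2 + 3·5 + 3 = 468; next = 467
base 5: 467 = 3·5^3 + 3·5^2 + 3·5 + 2; at 6: 3·6^3 + 3·6^2 + 3·6 + 2 = 776; next = 775
base 6: 775 = 3·6^3 + 3·6^2 + 3·6 + 1; at 7: 3·7^3 + 3·7^2 + 3·7 + 1 = 1198; next = 1197
base 7: 1197 = 3·7^3 + 3·7^2 + 3·7; at 8: 3·8^3 + 3·8^2 + 3·8 = 1752; next = 1751
base 8: 1751 = 3·8^3 + 3·8^2 + 2·8 + 7; at 9: 3·9^3 + 3·9^2 + 2·9 + 7 = 2455; next = 2454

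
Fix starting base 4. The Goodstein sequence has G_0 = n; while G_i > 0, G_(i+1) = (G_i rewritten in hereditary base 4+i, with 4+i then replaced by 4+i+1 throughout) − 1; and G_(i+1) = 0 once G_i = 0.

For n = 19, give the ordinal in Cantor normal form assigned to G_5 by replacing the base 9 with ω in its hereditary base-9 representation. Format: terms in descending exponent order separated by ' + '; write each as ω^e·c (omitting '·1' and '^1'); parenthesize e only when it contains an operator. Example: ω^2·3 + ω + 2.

(0) 19|_4 = 4^2 + 3 ↦ 5^2 + 3|_5 = 28 ⇒ 27
(1) 27|_5 = 5^2 + 2 ↦ 6^2 + 2|_6 = 38 ⇒ 37
(2) 37|_6 = 6^2 + 1 ↦ 7^2 + 1|_7 = 50 ⇒ 49
(3) 49|_7 = 7^2 ↦ 8^2|_8 = 64 ⇒ 63
(4) 63|_8 = 7·8 + 7 ↦ 7·9 + 7|_9 = 70 ⇒ 69
(5) 69|_9 = 7·9 + 6 ↦ 7·10 + 6|_10 = 76 ⇒ 75

ω·7 + 6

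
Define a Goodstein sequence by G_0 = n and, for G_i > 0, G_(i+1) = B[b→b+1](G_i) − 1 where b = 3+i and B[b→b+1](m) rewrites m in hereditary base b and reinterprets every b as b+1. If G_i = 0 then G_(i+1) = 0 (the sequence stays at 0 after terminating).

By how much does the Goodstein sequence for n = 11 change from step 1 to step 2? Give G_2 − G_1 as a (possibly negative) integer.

base 3: 11 = 3^2 + 2; at 4: 4^2 + 2 = 18; next = 17
base 4: 17 = 4^2 + 1; at 5: 5^2 + 1 = 26; next = 25

8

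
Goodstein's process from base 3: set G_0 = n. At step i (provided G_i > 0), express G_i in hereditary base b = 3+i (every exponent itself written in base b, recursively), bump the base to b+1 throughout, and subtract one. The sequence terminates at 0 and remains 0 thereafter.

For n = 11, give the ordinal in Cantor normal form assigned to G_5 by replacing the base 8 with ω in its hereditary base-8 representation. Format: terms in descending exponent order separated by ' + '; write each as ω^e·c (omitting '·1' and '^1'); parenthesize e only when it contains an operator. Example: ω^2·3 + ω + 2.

ω·5 + 3

[0] 11 ≡ 3^2 + 2 (base 3). Lift 4: 18. −1: 17.
[1] 17 ≡ 4^2 + 1 (base 4). Lift 5: 26. −1: 25.
[2] 25 ≡ 5^2 (base 5). Lift 6: 36. −1: 35.
[3] 35 ≡ 5·6 + 5 (base 6). Lift 7: 40. −1: 39.
[4] 39 ≡ 5·7 + 4 (base 7). Lift 8: 44. −1: 43.
[5] 43 ≡ 5·8 + 3 (base 8). Lift 9: 48. −1: 47.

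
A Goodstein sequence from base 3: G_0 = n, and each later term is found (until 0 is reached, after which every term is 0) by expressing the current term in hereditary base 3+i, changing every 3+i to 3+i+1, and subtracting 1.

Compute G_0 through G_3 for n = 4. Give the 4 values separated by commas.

4, 4, 4, 3

4 —HB3→ 3 + 1 —bump→ 4 + 1 = 5 —(−1)→ 4
4 —HB4→ 4 —bump→ 5 = 5 —(−1)→ 4
4 —HB5→ 4 —bump→ 4 = 4 —(−1)→ 3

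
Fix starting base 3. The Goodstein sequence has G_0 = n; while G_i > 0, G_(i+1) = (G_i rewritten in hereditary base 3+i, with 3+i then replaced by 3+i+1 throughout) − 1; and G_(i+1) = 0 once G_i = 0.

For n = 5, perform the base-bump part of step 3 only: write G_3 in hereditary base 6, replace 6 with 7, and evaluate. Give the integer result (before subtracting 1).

[0] 5 ≡ 3 + 2 (base 3). Lift 4: 6. −1: 5.
[1] 5 ≡ 4 + 1 (base 4). Lift 5: 6. −1: 5.
[2] 5 ≡ 5 (base 5). Lift 6: 6. −1: 5.
[3] 5 ≡ 5 (base 6). Lift 7: 5. −1: 4.

5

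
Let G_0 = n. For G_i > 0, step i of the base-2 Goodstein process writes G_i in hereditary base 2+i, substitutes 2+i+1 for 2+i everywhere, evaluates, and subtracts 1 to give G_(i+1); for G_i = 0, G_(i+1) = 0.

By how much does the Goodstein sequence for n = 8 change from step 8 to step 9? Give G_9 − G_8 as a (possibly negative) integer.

550623341264

G_0=8  [base 2] 2^(2 + 1)  →[2↦3]→  3^(3 + 1) = 81  −1 ⇒ G_1=80
G_1=80  [base 3] 2·3^3 + 2·3^2 + 2·3 + 2  →[3↦4]→  2·4^4 + 2·4^2 + 2·4 + 2 = 554  −1 ⇒ G_2=553
G_2=553  [base 4] 2·4^4 + 2·4^2 + 2·4 + 1  →[4↦5]→  2·5^5 + 2·5^2 + 2·5 + 1 = 6311  −1 ⇒ G_3=6310
G_3=6310  [base 5] 2·5^5 + 2·5^2 + 2·5  →[5↦6]→  2·6^6 + 2·6^2 + 2·6 = 93396  −1 ⇒ G_4=93395
G_4=93395  [base 6] 2·6^6 + 2·6^2 + 6 + 5  →[6↦7]→  2·7^7 + 2·7^2 + 7 + 5 = 1647196  −1 ⇒ G_5=1647195
G_5=1647195  [base 7] 2·7^7 + 2·7^2 + 7 + 4  →[7↦8]→  2·8^8 + 2·8^2 + 8 + 4 = 33554572  −1 ⇒ G_6=33554571
G_6=33554571  [base 8] 2·8^8 + 2·8^2 + 8 + 3  →[8↦9]→  2·9^9 + 2·9^2 + 9 + 3 = 774841152  −1 ⇒ G_7=774841151
G_7=774841151  [base 9] 2·9^9 + 2·9^2 + 9 + 2  →[9↦10]→  2·10^10 + 2·10^2 + 10 + 2 = 20000000212  −1 ⇒ G_8=20000000211
G_8=20000000211  [base 10] 2·10^10 + 2·10^2 + 10 + 1  →[10↦11]→  2·11^11 + 2·11^2 + 11 + 1 = 570623341476  −1 ⇒ G_9=570623341475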